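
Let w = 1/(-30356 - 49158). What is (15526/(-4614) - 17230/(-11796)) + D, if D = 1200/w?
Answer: -144256273626241/1511854 ≈ -9.5417e+7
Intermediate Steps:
w = -1/79514 (w = 1/(-79514) = -1/79514 ≈ -1.2576e-5)
D = -95416800 (D = 1200/(-1/79514) = 1200*(-79514) = -95416800)
(15526/(-4614) - 17230/(-11796)) + D = (15526/(-4614) - 17230/(-11796)) - 95416800 = (15526*(-1/4614) - 17230*(-1/11796)) - 95416800 = (-7763/2307 + 8615/5898) - 95416800 = -2879041/1511854 - 95416800 = -144256273626241/1511854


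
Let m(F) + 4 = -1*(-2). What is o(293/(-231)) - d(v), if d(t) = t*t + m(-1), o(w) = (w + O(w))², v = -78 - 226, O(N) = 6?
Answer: -4930108805/53361 ≈ -92392.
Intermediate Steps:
m(F) = -2 (m(F) = -4 - 1*(-2) = -4 + 2 = -2)
v = -304
o(w) = (6 + w)² (o(w) = (w + 6)² = (6 + w)²)
d(t) = -2 + t² (d(t) = t*t - 2 = t² - 2 = -2 + t²)
o(293/(-231)) - d(v) = (6 + 293/(-231))² - (-2 + (-304)²) = (6 + 293*(-1/231))² - (-2 + 92416) = (6 - 293/231)² - 1*92414 = (1093/231)² - 92414 = 1194649/53361 - 92414 = -4930108805/53361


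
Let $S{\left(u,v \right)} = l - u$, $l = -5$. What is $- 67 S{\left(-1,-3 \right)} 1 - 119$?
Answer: $149$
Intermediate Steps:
$S{\left(u,v \right)} = -5 - u$
$- 67 S{\left(-1,-3 \right)} 1 - 119 = - 67 \left(-5 - -1\right) 1 - 119 = - 67 \left(-5 + 1\right) 1 - 119 = - 67 \left(\left(-4\right) 1\right) - 119 = \left(-67\right) \left(-4\right) - 119 = 268 - 119 = 149$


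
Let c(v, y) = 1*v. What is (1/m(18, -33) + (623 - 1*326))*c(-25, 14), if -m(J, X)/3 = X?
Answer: -735100/99 ≈ -7425.3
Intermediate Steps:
m(J, X) = -3*X
c(v, y) = v
(1/m(18, -33) + (623 - 1*326))*c(-25, 14) = (1/(-3*(-33)) + (623 - 1*326))*(-25) = (1/99 + (623 - 326))*(-25) = (1/99 + 297)*(-25) = (29404/99)*(-25) = -735100/99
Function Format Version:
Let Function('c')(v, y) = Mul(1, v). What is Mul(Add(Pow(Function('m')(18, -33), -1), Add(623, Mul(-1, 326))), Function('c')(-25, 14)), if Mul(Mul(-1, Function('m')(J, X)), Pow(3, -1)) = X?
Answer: Rational(-735100, 99) ≈ -7425.3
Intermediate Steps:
Function('m')(J, X) = Mul(-3, X)
Function('c')(v, y) = v
Mul(Add(Pow(Function('m')(18, -33), -1), Add(623, Mul(-1, 326))), Function('c')(-25, 14)) = Mul(Add(Pow(Mul(-3, -33), -1), Add(623, Mul(-1, 326))), -25) = Mul(Add(Pow(99, -1), Add(623, -326)), -25) = Mul(Add(Rational(1, 99), 297), -25) = Mul(Rational(29404, 99), -25) = Rational(-735100, 99)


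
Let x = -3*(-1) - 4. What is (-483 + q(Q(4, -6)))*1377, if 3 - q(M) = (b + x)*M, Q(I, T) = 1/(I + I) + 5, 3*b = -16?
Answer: -4930119/8 ≈ -6.1627e+5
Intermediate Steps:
b = -16/3 (b = (⅓)*(-16) = -16/3 ≈ -5.3333)
x = -1 (x = 3 - 4 = -1)
Q(I, T) = 5 + 1/(2*I) (Q(I, T) = 1/(2*I) + 5 = 5 + 1/(2*I))
q(M) = 3 + 19*M/3 (q(M) = 3 - (-16/3 - 1)*M = 3 - (-19)*M/3 = 3 + 19*M/3)
(-483 + q(Q(4, -6)))*1377 = (-483 + (3 + 19*(5 + (½)/4)/3))*1377 = (-483 + (3 + 19*(5 + (½)*(¼))/3))*1377 = (-483 + (3 + 19*(5 + ⅛)/3))*1377 = (-483 + (3 + (19/3)*(41/8)))*1377 = (-483 + (3 + 779/24))*1377 = (-483 + 851/24)*1377 = -10741/24*1377 = -4930119/8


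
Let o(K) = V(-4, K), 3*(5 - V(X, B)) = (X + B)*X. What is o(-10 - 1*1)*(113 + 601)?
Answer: -10710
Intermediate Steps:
V(X, B) = 5 - X*(B + X)/3 (V(X, B) = 5 - (X + B)*X/3 = 5 - (B + X)*X/3 = 5 - X*(B + X)/3)
o(K) = -⅓ + 4*K/3 (o(K) = 5 - ⅓*(-4)² - ⅓*K*(-4) = 5 - ⅓*16 + 4*K/3 = 5 - 16/3 + 4*K/3 = -⅓ + 4*K/3)
o(-10 - 1*1)*(113 + 601) = (-⅓ + 4*(-10 - 1*1)/3)*(113 + 601) = (-⅓ + 4*(-10 - 1)/3)*714 = (-⅓ + (4/3)*(-11))*714 = (-⅓ - 44/3)*714 = -15*714 = -10710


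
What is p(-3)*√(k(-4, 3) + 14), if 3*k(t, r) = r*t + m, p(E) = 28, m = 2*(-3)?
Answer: 56*√2 ≈ 79.196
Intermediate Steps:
m = -6
k(t, r) = -2 + r*t/3 (k(t, r) = (r*t - 6)/3 = (-6 + r*t)/3 = -2 + r*t/3)
p(-3)*√(k(-4, 3) + 14) = 28*√((-2 + (⅓)*3*(-4)) + 14) = 28*√((-2 - 4) + 14) = 28*√(-6 + 14) = 28*√8 = 28*(2*√2) = 56*√2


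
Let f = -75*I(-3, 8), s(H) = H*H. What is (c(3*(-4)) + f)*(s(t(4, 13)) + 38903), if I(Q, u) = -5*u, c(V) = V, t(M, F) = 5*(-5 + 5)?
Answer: 116242164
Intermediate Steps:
t(M, F) = 0 (t(M, F) = 5*0 = 0)
s(H) = H²
f = 3000 (f = -(-375)*8 = -75*(-40) = 3000)
(c(3*(-4)) + f)*(s(t(4, 13)) + 38903) = (3*(-4) + 3000)*(0² + 38903) = (-12 + 3000)*(0 + 38903) = 2988*38903 = 116242164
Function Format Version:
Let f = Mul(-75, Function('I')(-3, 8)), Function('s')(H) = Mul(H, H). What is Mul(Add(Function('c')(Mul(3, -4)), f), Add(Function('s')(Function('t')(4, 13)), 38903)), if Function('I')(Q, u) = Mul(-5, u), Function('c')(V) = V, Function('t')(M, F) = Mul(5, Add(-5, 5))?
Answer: 116242164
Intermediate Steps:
Function('t')(M, F) = 0 (Function('t')(M, F) = Mul(5, 0) = 0)
Function('s')(H) = Pow(H, 2)
f = 3000 (f = Mul(-75, Mul(-5, 8)) = Mul(-75, -40) = 3000)
Mul(Add(Function('c')(Mul(3, -4)), f), Add(Function('s')(Function('t')(4, 13)), 38903)) = Mul(Add(Mul(3, -4), 3000), Add(Pow(0, 2), 38903)) = Mul(Add(-12, 3000), Add(0, 38903)) = Mul(2988, 38903) = 116242164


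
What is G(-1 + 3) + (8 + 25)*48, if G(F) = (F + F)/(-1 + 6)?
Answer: 7924/5 ≈ 1584.8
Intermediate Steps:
G(F) = 2*F/5 (G(F) = (2*F)/5 = (2*F)*(⅕) = 2*F/5)
G(-1 + 3) + (8 + 25)*48 = 2*(-1 + 3)/5 + (8 + 25)*48 = (⅖)*2 + 33*48 = ⅘ + 1584 = 7924/5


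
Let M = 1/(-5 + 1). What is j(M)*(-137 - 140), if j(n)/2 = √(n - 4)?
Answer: -277*I*√17 ≈ -1142.1*I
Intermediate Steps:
M = -¼ (M = 1/(-4) = -¼ ≈ -0.25000)
j(n) = 2*√(-4 + n) (j(n) = 2*√(n - 4) = 2*√(-4 + n))
j(M)*(-137 - 140) = (2*√(-4 - ¼))*(-137 - 140) = (2*√(-17/4))*(-277) = (2*(I*√17/2))*(-277) = (I*√17)*(-277) = -277*I*√17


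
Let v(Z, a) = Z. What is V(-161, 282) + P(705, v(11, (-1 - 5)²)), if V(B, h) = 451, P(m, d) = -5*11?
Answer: 396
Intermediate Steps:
P(m, d) = -55
V(-161, 282) + P(705, v(11, (-1 - 5)²)) = 451 - 55 = 396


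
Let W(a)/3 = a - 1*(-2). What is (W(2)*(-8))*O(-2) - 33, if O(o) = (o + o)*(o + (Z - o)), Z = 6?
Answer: 2271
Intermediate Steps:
O(o) = 12*o (O(o) = (o + o)*(o + (6 - o)) = (2*o)*6 = 12*o)
W(a) = 6 + 3*a (W(a) = 3*(a - 1*(-2)) = 3*(a + 2) = 3*(2 + a) = 6 + 3*a)
(W(2)*(-8))*O(-2) - 33 = ((6 + 3*2)*(-8))*(12*(-2)) - 33 = ((6 + 6)*(-8))*(-24) - 33 = (12*(-8))*(-24) - 33 = -96*(-24) - 33 = 2304 - 33 = 2271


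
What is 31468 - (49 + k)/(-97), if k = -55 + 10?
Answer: 3052400/97 ≈ 31468.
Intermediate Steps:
k = -45
31468 - (49 + k)/(-97) = 31468 - (49 - 45)/(-97) = 31468 - (-1)*4/97 = 31468 - 1*(-4/97) = 31468 + 4/97 = 3052400/97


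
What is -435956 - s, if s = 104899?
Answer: -540855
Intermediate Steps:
-435956 - s = -435956 - 1*104899 = -435956 - 104899 = -540855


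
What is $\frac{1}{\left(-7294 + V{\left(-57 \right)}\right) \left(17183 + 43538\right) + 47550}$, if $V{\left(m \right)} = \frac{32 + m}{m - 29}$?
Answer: $- \frac{86}{38083704439} \approx -2.2582 \cdot 10^{-9}$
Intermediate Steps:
$V{\left(m \right)} = \frac{32 + m}{-29 + m}$
$\frac{1}{\left(-7294 + V{\left(-57 \right)}\right) \left(17183 + 43538\right) + 47550} = \frac{1}{\left(-7294 + \frac{32 - 57}{-29 - 57}\right) \left(17183 + 43538\right) + 47550} = \frac{1}{\left(-7294 + \frac{1}{-86} \left(-25\right)\right) 60721 + 47550} = \frac{1}{\left(-7294 - - \frac{25}{86}\right) 60721 + 47550} = \frac{1}{\left(-7294 + \frac{25}{86}\right) 60721 + 47550} = \frac{1}{\left(- \frac{627259}{86}\right) 60721 + 47550} = \frac{1}{- \frac{38087793739}{86} + 47550} = \frac{1}{- \frac{38083704439}{86}} = - \frac{86}{38083704439}$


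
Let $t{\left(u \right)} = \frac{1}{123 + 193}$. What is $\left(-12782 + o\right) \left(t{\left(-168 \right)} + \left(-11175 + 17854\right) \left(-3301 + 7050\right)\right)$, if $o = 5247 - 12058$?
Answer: $- \frac{155029699434141}{316} \approx -4.906 \cdot 10^{11}$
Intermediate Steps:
$t{\left(u \right)} = \frac{1}{316}$
$o = -6811$ ($o = 5247 - 12058 = -6811$)
$\left(-12782 + o\right) \left(t{\left(-168 \right)} + \left(-11175 + 17854\right) \left(-3301 + 7050\right)\right) = \left(-12782 - 6811\right) \left(\frac{1}{316} + \left(-11175 + 17854\right) \left(-3301 + 7050\right)\right) = - 19593 \left(\frac{1}{316} + 6679 \cdot 3749\right) = - 19593 \left(\frac{1}{316} + 25039571\right) = \left(-19593\right) \frac{7912504437}{316} = - \frac{155029699434141}{316}$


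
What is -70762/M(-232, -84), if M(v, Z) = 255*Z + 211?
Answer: 70762/21209 ≈ 3.3364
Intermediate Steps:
M(v, Z) = 211 + 255*Z
-70762/M(-232, -84) = -70762/(211 + 255*(-84)) = -70762/(211 - 21420) = -70762/(-21209) = -70762*(-1/21209) = 70762/21209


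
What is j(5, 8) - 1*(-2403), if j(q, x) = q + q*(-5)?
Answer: 2383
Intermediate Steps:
j(q, x) = -4*q (j(q, x) = q - 5*q = -4*q)
j(5, 8) - 1*(-2403) = -4*5 - 1*(-2403) = -20 + 2403 = 2383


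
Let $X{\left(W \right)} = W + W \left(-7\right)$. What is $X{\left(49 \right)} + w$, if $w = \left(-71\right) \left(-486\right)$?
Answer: $34212$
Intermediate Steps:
$w = 34506$
$X{\left(W \right)} = - 6 W$ ($X{\left(W \right)} = W - 7 W = - 6 W$)
$X{\left(49 \right)} + w = \left(-6\right) 49 + 34506 = -294 + 34506 = 34212$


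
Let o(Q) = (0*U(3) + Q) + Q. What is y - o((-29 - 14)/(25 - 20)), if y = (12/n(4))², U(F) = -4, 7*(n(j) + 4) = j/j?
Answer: 10886/405 ≈ 26.879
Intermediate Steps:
n(j) = -27/7 (n(j) = -4 + (j/j)/7 = -4 + (⅐)*1 = -4 + ⅐ = -27/7)
y = 784/81 (y = (12/(-27/7))² = (12*(-7/27))² = (-28/9)² = 784/81 ≈ 9.6790)
o(Q) = 2*Q (o(Q) = (0*(-4) + Q) + Q = (0 + Q) + Q = Q + Q = 2*Q)
y - o((-29 - 14)/(25 - 20)) = 784/81 - 2*(-29 - 14)/(25 - 20) = 784/81 - 2*(-43/5) = 784/81 - 2*(-43*⅕) = 784/81 - 2*(-43)/5 = 784/81 - 1*(-86/5) = 784/81 + 86/5 = 10886/405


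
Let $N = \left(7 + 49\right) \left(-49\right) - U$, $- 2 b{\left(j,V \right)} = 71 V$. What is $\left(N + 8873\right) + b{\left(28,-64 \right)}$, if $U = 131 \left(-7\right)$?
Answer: $9318$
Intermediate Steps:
$U = -917$
$b{\left(j,V \right)} = - \frac{71 V}{2}$
$N = -1827$ ($N = \left(7 + 49\right) \left(-49\right) - -917 = 56 \left(-49\right) + 917 = -2744 + 917 = -1827$)
$\left(N + 8873\right) + b{\left(28,-64 \right)} = \left(-1827 + 8873\right) - -2272 = 7046 + 2272 = 9318$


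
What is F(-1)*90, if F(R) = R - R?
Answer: 0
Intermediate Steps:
F(R) = 0
F(-1)*90 = 0*90 = 0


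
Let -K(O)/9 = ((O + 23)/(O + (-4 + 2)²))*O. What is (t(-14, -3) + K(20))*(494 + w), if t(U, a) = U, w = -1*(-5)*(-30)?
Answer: -115756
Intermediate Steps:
w = -150 (w = 5*(-30) = -150)
K(O) = -9*O*(23 + O)/(4 + O) (K(O) = -9*(O + 23)/(O + (-4 + 2)²)*O = -9*(23 + O)/(O + (-2)²)*O = -9*(23 + O)/(O + 4)*O = -9*(23 + O)/(4 + O)*O = -9*O*(23 + O)/(4 + O))
(t(-14, -3) + K(20))*(494 + w) = (-14 - 9*20*(23 + 20)/(4 + 20))*(494 - 150) = (-14 - 9*20*43/24)*344 = (-14 - 9*20*1/24*43)*344 = (-14 - 645/2)*344 = -673/2*344 = -115756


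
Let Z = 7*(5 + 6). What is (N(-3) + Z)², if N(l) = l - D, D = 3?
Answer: 5041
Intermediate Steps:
N(l) = -3 + l (N(l) = l - 1*3 = l - 3 = -3 + l)
Z = 77 (Z = 7*11 = 77)
(N(-3) + Z)² = ((-3 - 3) + 77)² = (-6 + 77)² = 71² = 5041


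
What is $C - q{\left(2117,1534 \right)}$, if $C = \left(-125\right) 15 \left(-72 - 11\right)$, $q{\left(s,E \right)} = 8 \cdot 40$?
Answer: $155305$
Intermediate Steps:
$q{\left(s,E \right)} = 320$
$C = 155625$ ($C = \left(-1875\right) \left(-83\right) = 155625$)
$C - q{\left(2117,1534 \right)} = 155625 - 320 = 155305$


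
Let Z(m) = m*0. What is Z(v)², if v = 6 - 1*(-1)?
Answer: 0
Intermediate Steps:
v = 7 (v = 6 + 1 = 7)
Z(m) = 0
Z(v)² = 0² = 0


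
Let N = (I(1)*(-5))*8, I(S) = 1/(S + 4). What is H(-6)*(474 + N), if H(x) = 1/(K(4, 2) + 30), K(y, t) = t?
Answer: 233/16 ≈ 14.563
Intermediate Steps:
I(S) = 1/(4 + S)
N = -8 (N = (-5/(4 + 1))*8 = (-5/5)*8 = ((1/5)*(-5))*8 = -1*8 = -8)
H(x) = 1/32 (H(x) = 1/(2 + 30) = 1/32)
H(-6)*(474 + N) = (474 - 8)/32 = (1/32)*466 = 233/16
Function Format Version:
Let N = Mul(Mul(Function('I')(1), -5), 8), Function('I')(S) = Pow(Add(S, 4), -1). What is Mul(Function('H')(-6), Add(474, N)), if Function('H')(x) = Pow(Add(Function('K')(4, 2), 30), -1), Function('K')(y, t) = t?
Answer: Rational(233, 16) ≈ 14.563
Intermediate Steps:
Function('I')(S) = Pow(Add(4, S), -1)
N = -8 (N = Mul(Mul(Pow(Add(4, 1), -1), -5), 8) = Mul(Mul(Pow(5, -1), -5), 8) = Mul(Mul(Rational(1, 5), -5), 8) = Mul(-1, 8) = -8)
Function('H')(x) = Rational(1, 32) (Function('H')(x) = Pow(Add(2, 30), -1) = Pow(32, -1) = Rational(1, 32))
Mul(Function('H')(-6), Add(474, N)) = Mul(Rational(1, 32), Add(474, -8)) = Mul(Rational(1, 32), 466) = Rational(233, 16)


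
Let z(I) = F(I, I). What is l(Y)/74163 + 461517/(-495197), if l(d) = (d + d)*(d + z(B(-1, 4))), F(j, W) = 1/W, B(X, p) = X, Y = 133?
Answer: -5613376069/12241765037 ≈ -0.45854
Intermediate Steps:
z(I) = 1/I
l(d) = 2*d*(-1 + d) (l(d) = (d + d)*(d + 1/(-1)) = (2*d)*(d - 1) = (2*d)*(-1 + d) = 2*d*(-1 + d))
l(Y)/74163 + 461517/(-495197) = (2*133*(-1 + 133))/74163 + 461517/(-495197) = (2*133*132)*(1/74163) + 461517*(-1/495197) = 35112*(1/74163) - 461517/495197 = 11704/24721 - 461517/495197 = -5613376069/12241765037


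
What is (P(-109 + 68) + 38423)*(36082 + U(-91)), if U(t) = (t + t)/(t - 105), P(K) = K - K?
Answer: 2772828729/2 ≈ 1.3864e+9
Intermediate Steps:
P(K) = 0
U(t) = 2*t/(-105 + t) (U(t) = (2*t)/(-105 + t) = 2*t/(-105 + t))
(P(-109 + 68) + 38423)*(36082 + U(-91)) = (0 + 38423)*(36082 + 2*(-91)/(-105 - 91)) = 38423*(36082 + 2*(-91)/(-196)) = 38423*(36082 + 2*(-91)*(-1/196)) = 38423*(36082 + 13/14) = 38423*(505161/14) = 2772828729/2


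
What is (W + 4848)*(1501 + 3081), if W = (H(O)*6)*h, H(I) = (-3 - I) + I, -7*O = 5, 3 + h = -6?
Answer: 22955820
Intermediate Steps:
h = -9 (h = -3 - 6 = -9)
O = -5/7 (O = -⅐*5 = -5/7 ≈ -0.71429)
H(I) = -3
W = 162 (W = -3*6*(-9) = -18*(-9) = 162)
(W + 4848)*(1501 + 3081) = (162 + 4848)*(1501 + 3081) = 5010*4582 = 22955820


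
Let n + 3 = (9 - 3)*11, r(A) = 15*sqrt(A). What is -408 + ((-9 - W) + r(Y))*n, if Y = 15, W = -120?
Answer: 6585 + 945*sqrt(15) ≈ 10245.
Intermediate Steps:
n = 63 (n = -3 + (9 - 3)*11 = -3 + 6*11 = -3 + 66 = 63)
-408 + ((-9 - W) + r(Y))*n = -408 + ((-9 - 1*(-120)) + 15*sqrt(15))*63 = -408 + ((-9 + 120) + 15*sqrt(15))*63 = -408 + (111 + 15*sqrt(15))*63 = -408 + (6993 + 945*sqrt(15)) = 6585 + 945*sqrt(15)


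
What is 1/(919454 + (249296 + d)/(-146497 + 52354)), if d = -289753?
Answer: 94143/86560198379 ≈ 1.0876e-6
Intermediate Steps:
1/(919454 + (249296 + d)/(-146497 + 52354)) = 1/(919454 + (249296 - 289753)/(-146497 + 52354)) = 1/(919454 - 40457/(-94143)) = 1/(919454 - 40457*(-1/94143)) = 1/(919454 + 40457/94143) = 1/(86560198379/94143) = 94143/86560198379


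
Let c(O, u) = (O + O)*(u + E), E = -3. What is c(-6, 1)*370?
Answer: 8880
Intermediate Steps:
c(O, u) = 2*O*(-3 + u) (c(O, u) = (O + O)*(u - 3) = (2*O)*(-3 + u) = 2*O*(-3 + u))
c(-6, 1)*370 = (2*(-6)*(-3 + 1))*370 = (2*(-6)*(-2))*370 = 24*370 = 8880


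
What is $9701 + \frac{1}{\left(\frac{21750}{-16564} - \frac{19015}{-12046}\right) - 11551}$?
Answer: $\frac{2794757935496755}{288089677398} \approx 9701.0$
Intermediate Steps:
$9701 + \frac{1}{\left(\frac{21750}{-16564} - \frac{19015}{-12046}\right) - 11551} = 9701 + \frac{1}{\left(21750 \left(- \frac{1}{16564}\right) - - \frac{19015}{12046}\right) - 11551} = 9701 + \frac{1}{\left(- \frac{10875}{8282} + \frac{19015}{12046}\right) - 11551} = 9701 + \frac{1}{\frac{6620495}{24941243} - 11551} = 9701 + \frac{1}{- \frac{288089677398}{24941243}} = 9701 - \frac{24941243}{288089677398} = \frac{2794757935496755}{288089677398}$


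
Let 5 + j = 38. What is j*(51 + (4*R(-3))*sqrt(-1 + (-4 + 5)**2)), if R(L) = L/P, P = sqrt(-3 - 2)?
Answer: 1683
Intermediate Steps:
j = 33 (j = -5 + 38 = 33)
P = I*sqrt(5) (P = sqrt(-5) = I*sqrt(5) ≈ 2.2361*I)
R(L) = -I*L*sqrt(5)/5 (R(L) = L/((I*sqrt(5))) = L*(-I*sqrt(5)/5) = -I*L*sqrt(5)/5)
j*(51 + (4*R(-3))*sqrt(-1 + (-4 + 5)**2)) = 33*(51 + (4*(-1/5*I*(-3)*sqrt(5)))*sqrt(-1 + (-4 + 5)**2)) = 33*(51 + (4*(3*I*sqrt(5)/5))*sqrt(-1 + 1**2)) = 33*(51 + (12*I*sqrt(5)/5)*sqrt(-1 + 1)) = 33*(51 + (12*I*sqrt(5)/5)*sqrt(0)) = 33*(51 + (12*I*sqrt(5)/5)*0) = 33*(51 + 0) = 33*51 = 1683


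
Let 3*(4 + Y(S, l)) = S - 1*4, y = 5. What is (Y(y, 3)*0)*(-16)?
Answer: 0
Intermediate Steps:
Y(S, l) = -16/3 + S/3 (Y(S, l) = -4 + (S - 1*4)/3 = -4 + (S - 4)/3 = -4 + (-4 + S)/3 = -4 + (-4/3 + S/3) = -16/3 + S/3)
(Y(y, 3)*0)*(-16) = ((-16/3 + (⅓)*5)*0)*(-16) = ((-16/3 + 5/3)*0)*(-16) = -11/3*0*(-16) = 0*(-16) = 0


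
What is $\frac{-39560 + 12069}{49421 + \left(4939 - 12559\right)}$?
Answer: $- \frac{27491}{41801} \approx -0.65766$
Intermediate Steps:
$\frac{-39560 + 12069}{49421 + \left(4939 - 12559\right)} = - \frac{27491}{49421 - 7620} = - \frac{27491}{41801}$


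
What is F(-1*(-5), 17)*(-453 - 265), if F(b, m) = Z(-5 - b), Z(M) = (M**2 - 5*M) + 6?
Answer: -112008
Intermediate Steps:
Z(M) = 6 + M**2 - 5*M
F(b, m) = 31 + (-5 - b)**2 + 5*b (F(b, m) = 6 + (-5 - b)**2 - 5*(-5 - b) = 6 + (-5 - b)**2 + (25 + 5*b) = 31 + (-5 - b)**2 + 5*b)
F(-1*(-5), 17)*(-453 - 265) = (56 + (-1*(-5))**2 + 15*(-1*(-5)))*(-453 - 265) = (56 + 5**2 + 15*5)*(-718) = (56 + 25 + 75)*(-718) = 156*(-718) = -112008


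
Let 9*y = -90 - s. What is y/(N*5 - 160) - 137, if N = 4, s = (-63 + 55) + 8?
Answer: -1917/14 ≈ -136.93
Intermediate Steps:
s = 0 (s = -8 + 8 = 0)
y = -10 (y = (-90 - 1*0)/9 = (-90 + 0)/9 = (1/9)*(-90) = -10)
y/(N*5 - 160) - 137 = -10/(4*5 - 160) - 137 = -10/(20 - 160) - 137 = -10/(-140) - 137 = -1/140*(-10) - 137 = 1/14 - 137 = -1917/14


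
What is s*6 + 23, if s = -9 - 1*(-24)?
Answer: 113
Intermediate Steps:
s = 15 (s = -9 + 24 = 15)
s*6 + 23 = 15*6 + 23 = 90 + 23 = 113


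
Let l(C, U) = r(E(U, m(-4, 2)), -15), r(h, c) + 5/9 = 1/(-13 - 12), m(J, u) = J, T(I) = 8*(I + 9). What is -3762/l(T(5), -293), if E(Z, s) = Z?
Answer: 423225/67 ≈ 6316.8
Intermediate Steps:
T(I) = 72 + 8*I (T(I) = 8*(9 + I) = 72 + 8*I)
r(h, c) = -134/225 (r(h, c) = -5/9 + 1/(-13 - 12) = -5/9 + 1/(-25) = -5/9 - 1/25 = -134/225)
l(C, U) = -134/225
-3762/l(T(5), -293) = -3762/(-134/225) = -3762*(-225/134) = 423225/67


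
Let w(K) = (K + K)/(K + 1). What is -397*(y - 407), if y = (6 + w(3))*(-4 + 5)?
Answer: 317203/2 ≈ 1.5860e+5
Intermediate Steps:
w(K) = 2*K/(1 + K) (w(K) = (2*K)/(1 + K) = 2*K/(1 + K))
y = 15/2 (y = (6 + 2*3/(1 + 3))*(-4 + 5) = (6 + 2*3/4)*1 = (6 + 2*3*(¼))*1 = (6 + 3/2)*1 = (15/2)*1 = 15/2 ≈ 7.5000)
-397*(y - 407) = -397*(15/2 - 407) = -397*(-799/2) = 317203/2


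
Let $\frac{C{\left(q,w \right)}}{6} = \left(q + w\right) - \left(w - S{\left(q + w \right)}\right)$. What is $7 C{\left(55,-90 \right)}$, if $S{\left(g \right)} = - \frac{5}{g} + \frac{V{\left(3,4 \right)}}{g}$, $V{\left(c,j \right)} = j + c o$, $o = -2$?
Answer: $\frac{11592}{5} \approx 2318.4$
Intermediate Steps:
$V{\left(c,j \right)} = j - 2 c$ ($V{\left(c,j \right)} = j + c \left(-2\right) = j - 2 c$)
$S{\left(g \right)} = - \frac{7}{g}$ ($S{\left(g \right)} = - \frac{5}{g} + \frac{4 - 6}{g} = - \frac{5}{g} - \frac{2}{g} = - \frac{7}{g}$)
$C{\left(q,w \right)} = - \frac{42}{q + w} + 6 q$ ($C{\left(q,w \right)} = 6 \left(\left(q + w\right) - \left(w + \frac{7}{q + w}\right)\right) = 6 \left(q - \frac{7}{q + w}\right) = - \frac{42}{q + w} + 6 q$)
$7 C{\left(55,-90 \right)} = 7 \frac{6 \left(-7 + 55 \left(55 - 90\right)\right)}{55 - 90} = 7 \frac{6 \left(-7 + 55 \left(-35\right)\right)}{-35} = 7 \cdot 6 \left(- \frac{1}{35}\right) \left(-7 - 1925\right) = 7 \cdot 6 \left(- \frac{1}{35}\right) \left(-1932\right) = 7 \cdot \frac{1656}{5} = \frac{11592}{5}$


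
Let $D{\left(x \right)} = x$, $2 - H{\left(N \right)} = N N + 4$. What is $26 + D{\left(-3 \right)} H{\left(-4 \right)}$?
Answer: $80$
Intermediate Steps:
$H{\left(N \right)} = -2 - N^{2}$ ($H{\left(N \right)} = 2 - \left(N N + 4\right) = 2 - \left(N^{2} + 4\right) = 2 - \left(4 + N^{2}\right) = -2 - N^{2}$)
$26 + D{\left(-3 \right)} H{\left(-4 \right)} = 26 - 3 \left(-2 - \left(-4\right)^{2}\right) = 26 - 3 \left(-2 - 16\right) = 26 - -54 = 26 + 54 = 80$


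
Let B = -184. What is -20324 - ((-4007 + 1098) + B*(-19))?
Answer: -20911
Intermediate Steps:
-20324 - ((-4007 + 1098) + B*(-19)) = -20324 - ((-4007 + 1098) - 184*(-19)) = -20324 - (-2909 + 3496) = -20324 - 1*587 = -20324 - 587 = -20911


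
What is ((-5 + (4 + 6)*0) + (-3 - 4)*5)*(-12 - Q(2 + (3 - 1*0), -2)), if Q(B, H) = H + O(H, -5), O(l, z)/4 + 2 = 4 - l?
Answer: 1040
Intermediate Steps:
O(l, z) = 8 - 4*l (O(l, z) = -8 + 4*(4 - l) = -8 + (16 - 4*l) = 8 - 4*l)
Q(B, H) = 8 - 3*H (Q(B, H) = H + (8 - 4*H) = 8 - 3*H)
((-5 + (4 + 6)*0) + (-3 - 4)*5)*(-12 - Q(2 + (3 - 1*0), -2)) = ((-5 + (4 + 6)*0) + (-3 - 4)*5)*(-12 - (8 - 3*(-2))) = ((-5 + 10*0) - 7*5)*(-12 - (8 + 6)) = ((-5 + 0) - 35)*(-12 - 1*14) = (-5 - 35)*(-12 - 14) = -40*(-26) = 1040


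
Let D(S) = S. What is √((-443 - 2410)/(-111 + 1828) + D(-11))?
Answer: 2*I*√9331895/1717 ≈ 3.5583*I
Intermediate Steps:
√((-443 - 2410)/(-111 + 1828) + D(-11)) = √((-443 - 2410)/(-111 + 1828) - 11) = √(-2853/1717 - 11) = √(-21740/1717) = 2*I*√9331895/1717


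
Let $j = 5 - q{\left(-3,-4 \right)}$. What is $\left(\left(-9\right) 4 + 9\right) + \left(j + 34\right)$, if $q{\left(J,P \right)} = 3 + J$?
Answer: $12$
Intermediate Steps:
$j = 5$ ($j = 5 - \left(3 - 3\right) = 5 - 0 = 5 + 0 = 5$)
$\left(\left(-9\right) 4 + 9\right) + \left(j + 34\right) = \left(\left(-9\right) 4 + 9\right) + \left(5 + 34\right) = \left(-36 + 9\right) + 39 = -27 + 39 = 12$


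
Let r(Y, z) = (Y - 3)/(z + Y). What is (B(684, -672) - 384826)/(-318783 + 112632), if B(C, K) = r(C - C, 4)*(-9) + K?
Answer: 1541965/824604 ≈ 1.8699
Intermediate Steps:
r(Y, z) = (-3 + Y)/(Y + z)
B(C, K) = 27/4 + K (B(C, K) = ((-3 + (C - C))/((C - C) + 4))*(-9) + K = ((-3 + 0)/(0 + 4))*(-9) + K = (-3/4)*(-9) + K = ((1/4)*(-3))*(-9) + K = -3/4*(-9) + K = 27/4 + K)
(B(684, -672) - 384826)/(-318783 + 112632) = ((27/4 - 672) - 384826)/(-318783 + 112632) = (-2661/4 - 384826)/(-206151) = -1541965/4*(-1/206151) = 1541965/824604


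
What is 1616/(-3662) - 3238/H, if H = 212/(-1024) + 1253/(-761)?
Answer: 1154729045240/661175931 ≈ 1746.5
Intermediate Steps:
H = -361101/194816 (H = 212*(-1/1024) + 1253*(-1/761) = -53/256 - 1253/761 = -361101/194816 ≈ -1.8535)
1616/(-3662) - 3238/H = 1616/(-3662) - 3238/(-361101/194816) = 1616*(-1/3662) - 3238*(-194816/361101) = -808/1831 + 630814208/361101 = 1154729045240/661175931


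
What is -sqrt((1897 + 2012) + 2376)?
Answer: -sqrt(6285) ≈ -79.278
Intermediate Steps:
-sqrt((1897 + 2012) + 2376) = -sqrt(3909 + 2376) = -sqrt(6285)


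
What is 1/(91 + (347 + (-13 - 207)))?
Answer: 1/218 ≈ 0.0045872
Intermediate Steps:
1/(91 + (347 + (-13 - 207))) = 1/(91 + (347 - 220)) = 1/(91 + 127) = 1/218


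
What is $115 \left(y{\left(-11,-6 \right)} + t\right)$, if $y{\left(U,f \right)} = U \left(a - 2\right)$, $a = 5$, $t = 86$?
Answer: $6095$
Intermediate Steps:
$y{\left(U,f \right)} = 3 U$ ($y{\left(U,f \right)} = U \left(5 - 2\right) = U 3 = 3 U$)
$115 \left(y{\left(-11,-6 \right)} + t\right) = 115 \left(3 \left(-11\right) + 86\right) = 115 \left(-33 + 86\right) = 115 \cdot 53 = 6095$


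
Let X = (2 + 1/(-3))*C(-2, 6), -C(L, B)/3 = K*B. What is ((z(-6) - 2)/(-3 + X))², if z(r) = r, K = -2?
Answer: 64/3249 ≈ 0.019698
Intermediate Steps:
C(L, B) = 6*B (C(L, B) = -(-6)*B = 6*B)
X = 60 (X = (2 + 1/(-3))*(6*6) = (2 - ⅓)*36 = (5/3)*36 = 60)
((z(-6) - 2)/(-3 + X))² = ((-6 - 2)/(-3 + 60))² = (-8/57)² = 64/3249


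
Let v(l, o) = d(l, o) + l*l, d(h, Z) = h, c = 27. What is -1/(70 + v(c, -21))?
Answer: -1/826 ≈ -0.0012107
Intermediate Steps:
v(l, o) = l + l² (v(l, o) = l + l*l = l + l²)
-1/(70 + v(c, -21)) = -1/(70 + 27*(1 + 27)) = -1/(70 + 27*28) = -1/(70 + 756) = -1/826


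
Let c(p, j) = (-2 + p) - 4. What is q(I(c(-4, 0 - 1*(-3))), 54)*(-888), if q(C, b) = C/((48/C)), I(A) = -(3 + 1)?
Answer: -296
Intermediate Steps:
c(p, j) = -6 + p
I(A) = -4 (I(A) = -1*4 = -4)
q(C, b) = C²/48 (q(C, b) = C*(C/48) = C²/48)
q(I(c(-4, 0 - 1*(-3))), 54)*(-888) = ((1/48)*(-4)²)*(-888) = ((1/48)*16)*(-888) = (⅓)*(-888) = -296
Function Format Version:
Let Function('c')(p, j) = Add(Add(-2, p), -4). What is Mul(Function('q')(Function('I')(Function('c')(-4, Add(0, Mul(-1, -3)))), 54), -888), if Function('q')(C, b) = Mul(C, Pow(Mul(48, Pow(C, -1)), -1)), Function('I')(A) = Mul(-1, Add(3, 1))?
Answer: -296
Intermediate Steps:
Function('c')(p, j) = Add(-6, p)
Function('I')(A) = -4 (Function('I')(A) = Mul(-1, 4) = -4)
Function('q')(C, b) = Mul(Rational(1, 48), Pow(C, 2)) (Function('q')(C, b) = Mul(C, Mul(Rational(1, 48), C)) = Mul(Rational(1, 48), Pow(C, 2)))
Mul(Function('q')(Function('I')(Function('c')(-4, Add(0, Mul(-1, -3)))), 54), -888) = Mul(Mul(Rational(1, 48), Pow(-4, 2)), -888) = Mul(Mul(Rational(1, 48), 16), -888) = Mul(Rational(1, 3), -888) = -296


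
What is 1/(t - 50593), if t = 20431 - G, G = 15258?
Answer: -1/45420 ≈ -2.2017e-5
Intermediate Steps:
t = 5173 (t = 20431 - 1*15258 = 20431 - 15258 = 5173)
1/(t - 50593) = 1/(5173 - 50593) = 1/(-45420) = -1/45420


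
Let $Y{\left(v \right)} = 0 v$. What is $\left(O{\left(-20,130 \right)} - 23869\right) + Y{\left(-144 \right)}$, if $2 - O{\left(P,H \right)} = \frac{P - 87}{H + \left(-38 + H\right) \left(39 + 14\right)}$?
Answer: $- \frac{119478095}{5006} \approx -23867.0$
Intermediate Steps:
$O{\left(P,H \right)} = 2 - \frac{-87 + P}{-2014 + 54 H}$ ($O{\left(P,H \right)} = 2 - \frac{P - 87}{H + \left(-38 + H\right) \left(39 + 14\right)} = 2 - \frac{-87 + P}{H + \left(-38 + H\right) 53} = 2 - \frac{-87 + P}{H + \left(-2014 + 53 H\right)} = 2 - \frac{-87 + P}{-2014 + 54 H}$)
$Y{\left(v \right)} = 0$
$\left(O{\left(-20,130 \right)} - 23869\right) + Y{\left(-144 \right)} = \left(\frac{-3941 - -20 + 108 \cdot 130}{2 \left(-1007 + 27 \cdot 130\right)} - 23869\right) + 0 = \left(\frac{-3941 + 20 + 14040}{2 \left(-1007 + 3510\right)} - 23869\right) + 0 = \left(\frac{1}{2} \cdot \frac{1}{2503} \cdot 10119 - 23869\right) + 0 = \left(\frac{10119}{5006} - 23869\right) + 0 = - \frac{119478095}{5006} + 0 = - \frac{119478095}{5006}$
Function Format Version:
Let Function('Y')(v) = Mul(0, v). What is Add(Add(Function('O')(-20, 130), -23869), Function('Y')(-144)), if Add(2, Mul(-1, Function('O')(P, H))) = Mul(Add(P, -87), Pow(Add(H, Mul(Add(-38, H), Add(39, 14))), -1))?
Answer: Rational(-119478095, 5006) ≈ -23867.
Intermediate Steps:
Function('O')(P, H) = Add(2, Mul(-1, Pow(Add(-2014, Mul(54, H)), -1), Add(-87, P))) (Function('O')(P, H) = Add(2, Mul(-1, Mul(Add(P, -87), Pow(Add(H, Mul(Add(-38, H), Add(39, 14))), -1)))) = Add(2, Mul(-1, Mul(Add(-87, P), Pow(Add(H, Mul(Add(-38, H), 53)), -1)))) = Add(2, Mul(-1, Mul(Add(-87, P), Pow(Add(H, Add(-2014, Mul(53, H))), -1)))) = Add(2, Mul(-1, Mul(Add(-87, P), Pow(Add(-2014, Mul(54, H)), -1)))) = Add(2, Mul(-1, Mul(Pow(Add(-2014, Mul(54, H)), -1), Add(-87, P)))) = Add(2, Mul(-1, Pow(Add(-2014, Mul(54, H)), -1), Add(-87, P))))
Function('Y')(v) = 0
Add(Add(Function('O')(-20, 130), -23869), Function('Y')(-144)) = Add(Add(Mul(Rational(1, 2), Pow(Add(-1007, Mul(27, 130)), -1), Add(-3941, Mul(-1, -20), Mul(108, 130))), -23869), 0) = Add(Add(Mul(Rational(1, 2), Pow(Add(-1007, 3510), -1), Add(-3941, 20, 14040)), -23869), 0) = Add(Add(Mul(Rational(1, 2), Pow(2503, -1), 10119), -23869), 0) = Add(Add(Mul(Rational(1, 2), Rational(1, 2503), 10119), -23869), 0) = Add(Add(Rational(10119, 5006), -23869), 0) = Add(Rational(-119478095, 5006), 0) = Rational(-119478095, 5006)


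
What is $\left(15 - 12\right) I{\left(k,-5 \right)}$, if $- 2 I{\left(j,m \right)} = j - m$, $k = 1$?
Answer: $-9$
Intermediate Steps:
$I{\left(j,m \right)} = \frac{m}{2} - \frac{j}{2}$ ($I{\left(j,m \right)} = - \frac{j - m}{2} = \frac{m}{2} - \frac{j}{2}$)
$\left(15 - 12\right) I{\left(k,-5 \right)} = \left(15 - 12\right) \left(\frac{1}{2} \left(-5\right) - \frac{1}{2}\right) = 3 \left(- \frac{5}{2} - \frac{1}{2}\right) = 3 \left(-3\right) = -9$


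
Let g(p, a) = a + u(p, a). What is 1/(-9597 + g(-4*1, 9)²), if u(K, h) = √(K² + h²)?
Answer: -9419/88686133 - 18*√97/88686133 ≈ -0.00010821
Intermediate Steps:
g(p, a) = a + √(a² + p²) (g(p, a) = a + √(p² + a²) = a + √(a² + p²))
1/(-9597 + g(-4*1, 9)²) = 1/(-9597 + (9 + √(9² + (-4*1)²))²) = 1/(-9597 + (9 + √(81 + (-4)²))²) = 1/(-9597 + (9 + √(81 + 16))²) = 1/(-9597 + (9 + √97)²)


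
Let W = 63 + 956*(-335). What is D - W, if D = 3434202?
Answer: 3754399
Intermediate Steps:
W = -320197 (W = 63 - 320260 = -320197)
D - W = 3434202 - 1*(-320197) = 3434202 + 320197 = 3754399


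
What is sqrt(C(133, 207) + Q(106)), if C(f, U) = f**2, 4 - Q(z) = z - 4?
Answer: 7*sqrt(359) ≈ 132.63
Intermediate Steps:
Q(z) = 8 - z (Q(z) = 4 - (z - 4) = 4 - (-4 + z) = 4 + (4 - z) = 8 - z)
sqrt(C(133, 207) + Q(106)) = sqrt(133**2 + (8 - 1*106)) = sqrt(17689 + (8 - 106)) = sqrt(17689 - 98) = sqrt(17591) = 7*sqrt(359)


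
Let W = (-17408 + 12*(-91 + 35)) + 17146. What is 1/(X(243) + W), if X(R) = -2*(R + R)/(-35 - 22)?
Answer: -19/17422 ≈ -0.0010906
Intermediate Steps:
X(R) = 4*R/57 (X(R) = -2*2*R/(-57) = -2*2*R*(-1)/57 = -(-4)*R/57 = 4*R/57)
W = -934 (W = (-17408 + 12*(-56)) + 17146 = (-17408 - 672) + 17146 = -18080 + 17146 = -934)
1/(X(243) + W) = 1/((4/57)*243 - 934) = 1/(324/19 - 934) = 1/(-17422/19) = -19/17422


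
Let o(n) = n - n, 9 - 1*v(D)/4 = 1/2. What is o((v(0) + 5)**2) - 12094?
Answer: -12094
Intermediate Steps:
v(D) = 34 (v(D) = 36 - 4/2 = 36 - 4*1/2 = 36 - 2 = 34)
o(n) = 0
o((v(0) + 5)**2) - 12094 = 0 - 12094 = -12094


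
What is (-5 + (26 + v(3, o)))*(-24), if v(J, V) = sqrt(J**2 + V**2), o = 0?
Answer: -576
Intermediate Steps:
(-5 + (26 + v(3, o)))*(-24) = (-5 + (26 + sqrt(3**2 + 0**2)))*(-24) = (-5 + (26 + sqrt(9 + 0)))*(-24) = (-5 + (26 + sqrt(9)))*(-24) = (-5 + (26 + 3))*(-24) = (-5 + 29)*(-24) = 24*(-24) = -576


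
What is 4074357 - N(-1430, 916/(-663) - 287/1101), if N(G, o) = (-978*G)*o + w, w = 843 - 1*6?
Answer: 39744311420/6239 ≈ 6.3703e+6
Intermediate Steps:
w = 837 (w = 843 - 6 = 837)
N(G, o) = 837 - 978*G*o (N(G, o) = (-978*G)*o + 837 = -978*G*o + 837 = 837 - 978*G*o)
4074357 - N(-1430, 916/(-663) - 287/1101) = 4074357 - (837 - 978*(-1430)*(916/(-663) - 287/1101)) = 4074357 - (837 - 978*(-1430)*(916*(-1/663) - 287*1/1101)) = 4074357 - (837 - 978*(-1430)*(-916/663 - 287/1101)) = 4074357 - (837 - 978*(-1430)*(-399599/243321)) = 4074357 - (837 - 14329620140/6239) = 4074357 - 1*(-14324398097/6239) = 4074357 + 14324398097/6239 = 39744311420/6239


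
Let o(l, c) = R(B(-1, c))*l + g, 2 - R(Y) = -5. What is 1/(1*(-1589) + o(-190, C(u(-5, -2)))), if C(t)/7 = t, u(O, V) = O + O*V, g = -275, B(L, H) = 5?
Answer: -1/3194 ≈ -0.00031309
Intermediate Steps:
R(Y) = 7 (R(Y) = 2 - 1*(-5) = 2 + 5 = 7)
C(t) = 7*t
o(l, c) = -275 + 7*l (o(l, c) = 7*l - 275 = -275 + 7*l)
1/(1*(-1589) + o(-190, C(u(-5, -2)))) = 1/(1*(-1589) + (-275 + 7*(-190))) = 1/(-1589 + (-275 - 1330)) = 1/(-1589 - 1605) = 1/(-3194) = -1/3194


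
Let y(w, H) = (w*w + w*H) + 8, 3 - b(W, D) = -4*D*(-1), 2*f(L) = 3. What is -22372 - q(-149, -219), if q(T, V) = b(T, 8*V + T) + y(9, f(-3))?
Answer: -60163/2 ≈ -30082.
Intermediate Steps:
f(L) = 3/2 (f(L) = (½)*3 = 3/2)
b(W, D) = 3 - 4*D (b(W, D) = 3 - (-4*D)*(-1) = 3 - 4*D)
y(w, H) = 8 + w² + H*w (y(w, H) = (w² + H*w) + 8 = 8 + w² + H*w)
q(T, V) = 211/2 - 32*V - 4*T (q(T, V) = (3 - 4*(8*V + T)) + (8 + 9² + (3/2)*9) = (3 - 4*(T + 8*V)) + (8 + 81 + 27/2) = (3 + (-32*V - 4*T)) + 205/2 = (3 - 32*V - 4*T) + 205/2 = 211/2 - 32*V - 4*T)
-22372 - q(-149, -219) = -22372 - (211/2 - 32*(-219) - 4*(-149)) = -22372 - (211/2 + 7008 + 596) = -22372 - 1*15419/2 = -22372 - 15419/2 = -60163/2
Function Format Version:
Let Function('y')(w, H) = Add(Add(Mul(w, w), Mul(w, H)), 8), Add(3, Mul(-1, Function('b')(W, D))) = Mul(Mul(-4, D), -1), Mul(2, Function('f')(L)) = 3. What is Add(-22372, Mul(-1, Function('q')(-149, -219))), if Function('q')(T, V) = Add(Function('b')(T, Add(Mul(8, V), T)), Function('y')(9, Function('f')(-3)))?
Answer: Rational(-60163, 2) ≈ -30082.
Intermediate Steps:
Function('f')(L) = Rational(3, 2) (Function('f')(L) = Mul(Rational(1, 2), 3) = Rational(3, 2))
Function('b')(W, D) = Add(3, Mul(-4, D)) (Function('b')(W, D) = Add(3, Mul(-1, Mul(Mul(-4, D), -1))) = Add(3, Mul(-1, Mul(4, D))) = Add(3, Mul(-4, D)))
Function('y')(w, H) = Add(8, Pow(w, 2), Mul(H, w)) (Function('y')(w, H) = Add(Add(Pow(w, 2), Mul(H, w)), 8) = Add(8, Pow(w, 2), Mul(H, w)))
Function('q')(T, V) = Add(Rational(211, 2), Mul(-32, V), Mul(-4, T)) (Function('q')(T, V) = Add(Add(3, Mul(-4, Add(Mul(8, V), T))), Add(8, Pow(9, 2), Mul(Rational(3, 2), 9))) = Add(Add(3, Mul(-4, Add(T, Mul(8, V)))), Add(8, 81, Rational(27, 2))) = Add(Add(3, Add(Mul(-32, V), Mul(-4, T))), Rational(205, 2)) = Add(Add(3, Mul(-32, V), Mul(-4, T)), Rational(205, 2)) = Add(Rational(211, 2), Mul(-32, V), Mul(-4, T)))
Add(-22372, Mul(-1, Function('q')(-149, -219))) = Add(-22372, Mul(-1, Add(Rational(211, 2), Mul(-32, -219), Mul(-4, -149)))) = Add(-22372, Mul(-1, Add(Rational(211, 2), 7008, 596))) = Add(-22372, Mul(-1, Rational(15419, 2))) = Add(-22372, Rational(-15419, 2)) = Rational(-60163, 2)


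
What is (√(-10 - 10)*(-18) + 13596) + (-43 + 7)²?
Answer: 14892 - 36*I*√5 ≈ 14892.0 - 80.498*I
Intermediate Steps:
(√(-10 - 10)*(-18) + 13596) + (-43 + 7)² = (√(-20)*(-18) + 13596) + (-36)² = ((2*I*√5)*(-18) + 13596) + 1296 = (-36*I*√5 + 13596) + 1296 = (13596 - 36*I*√5) + 1296 = 14892 - 36*I*√5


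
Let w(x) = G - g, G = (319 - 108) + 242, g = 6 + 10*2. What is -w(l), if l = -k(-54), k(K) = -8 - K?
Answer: -427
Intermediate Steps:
g = 26 (g = 6 + 20 = 26)
G = 453 (G = 211 + 242 = 453)
l = -46 (l = -(-8 - 1*(-54)) = -(-8 + 54) = -1*46 = -46)
w(x) = 427 (w(x) = 453 - 1*26 = 453 - 26 = 427)
-w(l) = -1*427 = -427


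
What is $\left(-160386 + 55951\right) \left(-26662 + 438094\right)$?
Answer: $-42967900920$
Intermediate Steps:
$\left(-160386 + 55951\right) \left(-26662 + 438094\right) = \left(-104435\right) 411432 = -42967900920$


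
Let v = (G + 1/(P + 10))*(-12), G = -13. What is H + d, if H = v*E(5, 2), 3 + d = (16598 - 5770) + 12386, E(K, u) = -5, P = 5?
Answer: 22435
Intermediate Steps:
v = 776/5 (v = (-13 + 1/(5 + 10))*(-12) = (-13 + 1/15)*(-12) = -194/15*(-12) = 776/5 ≈ 155.20)
d = 23211 (d = -3 + ((16598 - 5770) + 12386) = -3 + (10828 + 12386) = -3 + 23214 = 23211)
H = -776 (H = (776/5)*(-5) = -776)
H + d = -776 + 23211 = 22435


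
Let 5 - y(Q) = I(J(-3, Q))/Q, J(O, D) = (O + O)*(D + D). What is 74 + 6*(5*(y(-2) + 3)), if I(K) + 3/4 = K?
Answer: 2651/4 ≈ 662.75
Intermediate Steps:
J(O, D) = 4*D*O (J(O, D) = (2*O)*(2*D) = 4*D*O)
I(K) = -¾ + K
y(Q) = 5 - (-¾ - 12*Q)/Q (y(Q) = 5 - (-¾ + 4*Q*(-3))/Q = 5 - (-¾ - 12*Q)/Q)
74 + 6*(5*(y(-2) + 3)) = 74 + 6*(5*((17 + (¾)/(-2)) + 3)) = 74 + 6*(5*((17 + (¾)*(-½)) + 3)) = 74 + 6*(5*((17 - 3/8) + 3)) = 74 + 6*(5*(133/8 + 3)) = 74 + 6*(5*(157/8)) = 74 + 6*(785/8) = 74 + 2355/4 = 2651/4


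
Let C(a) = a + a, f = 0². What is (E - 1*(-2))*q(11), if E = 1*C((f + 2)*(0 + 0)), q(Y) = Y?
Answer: 22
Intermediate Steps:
f = 0
C(a) = 2*a
E = 0 (E = 1*(2*((0 + 2)*(0 + 0))) = 1*(2*(2*0)) = 1*(2*0) = 1*0 = 0)
(E - 1*(-2))*q(11) = (0 - 1*(-2))*11 = (0 + 2)*11 = 2*11 = 22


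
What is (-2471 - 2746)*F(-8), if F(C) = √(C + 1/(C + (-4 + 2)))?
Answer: -46953*I*√10/10 ≈ -14848.0*I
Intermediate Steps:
F(C) = √(C + 1/(-2 + C)) (F(C) = √(C + 1/(C - 2)) = √(C + 1/(-2 + C)))
(-2471 - 2746)*F(-8) = (-2471 - 2746)*√((1 - 8*(-2 - 8))/(-2 - 8)) = -5217*√(1 - 8*(-10))*(I*√10/10) = -5217*I*√10*√(1 + 80)/10 = -5217*9*I*√10/10 = -46953*I*√10/10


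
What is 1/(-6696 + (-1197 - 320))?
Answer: -1/8213 ≈ -0.00012176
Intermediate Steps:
1/(-6696 + (-1197 - 320)) = 1/(-6696 - 1517) = 1/(-8213) = -1/8213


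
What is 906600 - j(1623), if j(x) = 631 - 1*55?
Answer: 906024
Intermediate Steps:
j(x) = 576 (j(x) = 631 - 55 = 576)
906600 - j(1623) = 906600 - 1*576 = 906600 - 576 = 906024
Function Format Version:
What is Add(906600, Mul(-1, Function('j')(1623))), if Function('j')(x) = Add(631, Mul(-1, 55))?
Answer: 906024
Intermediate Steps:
Function('j')(x) = 576 (Function('j')(x) = Add(631, -55) = 576)
Add(906600, Mul(-1, Function('j')(1623))) = Add(906600, Mul(-1, 576)) = Add(906600, -576) = 906024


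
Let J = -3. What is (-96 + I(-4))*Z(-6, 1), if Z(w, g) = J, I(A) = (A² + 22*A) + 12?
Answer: 468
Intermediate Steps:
I(A) = 12 + A² + 22*A
Z(w, g) = -3
(-96 + I(-4))*Z(-6, 1) = (-96 + (12 + (-4)² + 22*(-4)))*(-3) = (-96 + (12 + 16 - 88))*(-3) = (-96 - 60)*(-3) = -156*(-3) = 468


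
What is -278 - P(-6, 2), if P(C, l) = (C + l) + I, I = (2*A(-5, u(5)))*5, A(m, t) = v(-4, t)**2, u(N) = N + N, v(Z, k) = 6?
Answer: -634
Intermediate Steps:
u(N) = 2*N
A(m, t) = 36 (A(m, t) = 6**2 = 36)
I = 360 (I = (2*36)*5 = 72*5 = 360)
P(C, l) = 360 + C + l (P(C, l) = (C + l) + 360 = 360 + C + l)
-278 - P(-6, 2) = -278 - (360 - 6 + 2) = -278 - 1*356 = -278 - 356 = -634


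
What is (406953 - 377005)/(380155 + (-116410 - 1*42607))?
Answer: 14974/110569 ≈ 0.13543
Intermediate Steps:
(406953 - 377005)/(380155 + (-116410 - 1*42607)) = 29948/(380155 + (-116410 - 42607)) = 29948/(380155 - 159017) = 29948/221138 = 29948*(1/221138) = 14974/110569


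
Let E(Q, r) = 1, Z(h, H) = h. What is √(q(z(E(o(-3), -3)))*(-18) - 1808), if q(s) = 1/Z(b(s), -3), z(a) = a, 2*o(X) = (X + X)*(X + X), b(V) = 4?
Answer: 5*I*√290/2 ≈ 42.573*I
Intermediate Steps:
o(X) = 2*X² (o(X) = ((X + X)*(X + X))/2 = ((2*X)*(2*X))/2 = (4*X²)/2 = 2*X²)
q(s) = ¼ (q(s) = 1/4 = ¼)
√(q(z(E(o(-3), -3)))*(-18) - 1808) = √((¼)*(-18) - 1808) = √(-9/2 - 1808) = √(-3625/2) = 5*I*√290/2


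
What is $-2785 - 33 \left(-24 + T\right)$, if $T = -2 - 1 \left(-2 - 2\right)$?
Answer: $-2059$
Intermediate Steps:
$T = 2$ ($T = -2 - 1 \left(-4\right) = -2 - -4 = -2 + 4 = 2$)
$-2785 - 33 \left(-24 + T\right) = -2785 - 33 \left(-24 + 2\right) = -2785 - -726 = -2785 + 726 = -2059$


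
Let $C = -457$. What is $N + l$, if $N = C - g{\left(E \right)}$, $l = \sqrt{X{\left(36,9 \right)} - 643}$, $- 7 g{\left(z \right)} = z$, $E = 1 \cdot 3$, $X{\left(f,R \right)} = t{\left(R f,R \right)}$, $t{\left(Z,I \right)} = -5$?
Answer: $- \frac{3196}{7} + 18 i \sqrt{2} \approx -456.57 + 25.456 i$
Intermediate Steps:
$X{\left(f,R \right)} = -5$
$E = 3$
$g{\left(z \right)} = - \frac{z}{7}$
$l = 18 i \sqrt{2}$ ($l = \sqrt{-5 - 643} = \sqrt{-648} = 18 i \sqrt{2} \approx 25.456 i$)
$N = - \frac{3196}{7}$ ($N = -457 - \left(- \frac{1}{7}\right) 3 = -457 - - \frac{3}{7} = -457 + \frac{3}{7} = - \frac{3196}{7} \approx -456.57$)
$N + l = - \frac{3196}{7} + 18 i \sqrt{2}$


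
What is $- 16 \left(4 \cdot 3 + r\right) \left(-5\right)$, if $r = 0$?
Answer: $960$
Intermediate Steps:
$- 16 \left(4 \cdot 3 + r\right) \left(-5\right) = - 16 \left(4 \cdot 3 + 0\right) \left(-5\right) = - 16 \left(12 + 0\right) \left(-5\right) = \left(-16\right) 12 \left(-5\right) = \left(-192\right) \left(-5\right) = 960$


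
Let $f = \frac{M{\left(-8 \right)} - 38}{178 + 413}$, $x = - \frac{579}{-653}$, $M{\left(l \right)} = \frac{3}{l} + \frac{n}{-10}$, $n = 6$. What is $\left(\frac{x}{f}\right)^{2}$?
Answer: $\frac{187349298753600}{1036378972729} \approx 180.77$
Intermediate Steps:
$M{\left(l \right)} = - \frac{3}{5} + \frac{3}{l}$ ($M{\left(l \right)} = \frac{3}{l} + \frac{6}{-10} = \frac{3}{l} + 6 \left(- \frac{1}{10}\right) = \frac{3}{l} - \frac{3}{5} = - \frac{3}{5} + \frac{3}{l}$)
$x = \frac{579}{653}$ ($x = \left(-579\right) \left(- \frac{1}{653}\right) = \frac{579}{653} \approx 0.88668$)
$f = - \frac{1559}{23640}$ ($f = \frac{\left(- \frac{3}{5} + \frac{3}{-8}\right) - 38}{178 + 413} = \frac{\left(- \frac{3}{5} + 3 \left(- \frac{1}{8}\right)\right) - 38}{591} = \left(\left(- \frac{3}{5} - \frac{3}{8}\right) - 38\right) \frac{1}{591} = \left(- \frac{39}{40} - 38\right) \frac{1}{591} = \left(- \frac{1559}{40}\right) \frac{1}{591} = - \frac{1559}{23640} \approx -0.065948$)
$\left(\frac{x}{f}\right)^{2} = \left(\frac{579}{653 \left(- \frac{1559}{23640}\right)}\right)^{2} = \left(\frac{579}{653} \left(- \frac{23640}{1559}\right)\right)^{2} = \left(- \frac{13687560}{1018027}\right)^{2} = \frac{187349298753600}{1036378972729}$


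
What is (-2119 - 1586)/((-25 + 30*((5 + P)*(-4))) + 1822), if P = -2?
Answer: -1235/479 ≈ -2.5783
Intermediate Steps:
(-2119 - 1586)/((-25 + 30*((5 + P)*(-4))) + 1822) = (-2119 - 1586)/((-25 + 30*((5 - 2)*(-4))) + 1822) = -3705/((-25 + 30*(3*(-4))) + 1822) = -3705/((-25 + 30*(-12)) + 1822) = -3705/((-25 - 360) + 1822) = -3705/(-385 + 1822) = -3705/1437 = -3705*1/1437 = -1235/479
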